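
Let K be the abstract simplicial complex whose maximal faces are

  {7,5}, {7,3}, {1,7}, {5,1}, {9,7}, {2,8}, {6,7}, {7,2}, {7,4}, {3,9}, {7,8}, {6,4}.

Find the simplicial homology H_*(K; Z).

Order the vertices as 1 < 2 < 3 < 4 < 5 < 6 < 7 < 8 < 9. Listing each simplex with vertices in this order, K has dimension 1 with simplices:

  0-simplices (9): [1], [2], [3], [4], [5], [6], [7], [8], [9]
  1-simplices (12): [1,5], [1,7], [2,7], [2,8], [3,7], [3,9], [4,6], [4,7], [5,7], [6,7], [7,8], [7,9]

so the chain groups are C_0 ≅ Z^9, C_1 ≅ Z^12.

The boundary map ∂_1: C_1 → C_0 maps an edge to its endpoints' difference, ∂[p,q] = q − p. For instance
  ∂[6,7] = [7] − [6].
The resulting 9×12 matrix has rank 8, and its Smith normal form has invariant factors (1,1,1,1,1,1,1,1).

Reading off H_k = ker ∂_k / im ∂_{k+1}:

  H_0: rank C_0 − rank ∂_1 = 9 − 8 = 1, and the invariant factors of ∂_1 are all 1, so H_0 = Z.
  H_1: rank ker ∂_1 − rank ∂_2 = (12 − 8) − 0 = 4, and there is no ∂_2, so H_1 = Z^4.

H_0 = Z,  H_1 = Z^4.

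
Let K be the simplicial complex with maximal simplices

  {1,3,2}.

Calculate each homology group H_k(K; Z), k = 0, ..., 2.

We work with the vertex ordering 1 < 2 < 3. The simplices of K, each written with vertices in increasing order, are:

  0-simplices (3): [1], [2], [3]
  1-simplices (3): [1,2], [1,3], [2,3]
  2-simplices (1): [1,2,3]

so the chain groups are C_0 ≅ Z^3, C_1 ≅ Z^3, C_2 ≅ Z^1.

The boundary map ∂_1: C_1 → C_0 maps an edge to its endpoints' difference, ∂[p,q] = q − p.
The 3×3 boundary matrix has rank 2 and Smith normal form diag(1,1).

The boundary map ∂_2: C_2 → C_1 maps a triangle to the signed sum of its edges. For instance
  ∂[1,2,3] = [2,3] − [1,3] + [1,2].
As a 3×1 matrix over Z this has rank 1, with invariant factors (1).

From H_k ≅ ker(∂_k) / im(∂_{k+1}) we obtain:

  H_0: rank C_0 − rank ∂_1 = 3 − 2 = 1, and the invariant factors of ∂_1 are all 1, so H_0 ≅ Z.
  H_1: rank ker ∂_1 − rank ∂_2 = (3 − 2) − 1 = 0, and the invariant factors of ∂_2 are all 1, so H_1 ≅ 0.
  H_2: rank ker ∂_2 − rank ∂_3 = (1 − 1) − 0 = 0, and there is no ∂_3, so H_2 ≅ 0.

(K is a triangulation of the 2-simplex.)

H_0 ≅ Z,  H_1 = 0,  H_2 = 0.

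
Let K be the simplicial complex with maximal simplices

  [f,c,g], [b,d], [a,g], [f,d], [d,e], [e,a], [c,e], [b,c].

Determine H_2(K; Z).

H_2 ≅ 0.

We work with the vertex ordering a < b < c < d < e < f < g. The simplices of K, each written with vertices in increasing order, are:

  0-simplices (7): a, b, c, d, e, f, g
  1-simplices (10): ae, ag, bc, bd, ce, cf, cg, de, df, fg
  2-simplices (1): cfg

Hence C_0 ≅ Z^7, C_1 ≅ Z^10, C_2 ≅ Z^1.

∂_1: C_1 → C_0 is given by ∂[p,q] = [q] − [p].
As a 7×10 matrix over Z this has rank 6, with invariant factors (1,1,1,1,1,1).

The boundary map ∂_2: C_2 → C_1 maps a triangle to the signed sum of its edges. For instance
  ∂cfg = fg − cg + cf.
The resulting 10×1 matrix has rank 1, and its Smith normal form has invariant factors (1).

From H_k ≅ ker(∂_k) / im(∂_{k+1}) we obtain:

  H_2: rank ker ∂_2 − rank ∂_3 = (1 − 1) − 0 = 0, and there is no ∂_3, so H_2 = 0.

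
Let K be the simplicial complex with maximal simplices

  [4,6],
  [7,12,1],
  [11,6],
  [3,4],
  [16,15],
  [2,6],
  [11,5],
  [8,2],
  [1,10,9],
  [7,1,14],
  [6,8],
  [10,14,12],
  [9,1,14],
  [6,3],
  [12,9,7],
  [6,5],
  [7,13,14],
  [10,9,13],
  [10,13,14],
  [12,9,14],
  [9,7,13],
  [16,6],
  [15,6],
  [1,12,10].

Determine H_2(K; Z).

H_2 = 0.

Order the vertices as 1 < 2 < 3 < 4 < 5 < 6 < 7 < 8 < 9 < 10 < 11 < 12 < 13 < 14 < 15 < 16. Listing each simplex with vertices in this order, K has dimension 2 with simplices:

  0-simplices (16): [1], [2], [3], [4], [5], [6], [7], [8], [9], [10], [11], [12], [13], [14], [15], [16]
  1-simplices (30): (30 of them)
  2-simplices (12): [1,7,12], [1,7,14], [1,9,10], [1,9,14], [1,10,12], [7,9,12], [7,9,13], [7,13,14], [9,10,13], [9,12,14], [10,12,14], [10,13,14]

so the chain groups are C_0 ≅ Z^16, C_1 ≅ Z^30, C_2 ≅ Z^12.

The boundary map ∂_1: C_1 → C_0 is given by ∂[p,q] = [q] − [p]. For instance
  ∂[9,14] = [14] − [9].
This gives a 16×30 integer matrix of rank 14; reducing to Smith normal form yields diagonal entries (1,1,1,1,1,1,1,1,1,1,1,1,1,1).

∂_2: C_2 → C_1 sends each 2-simplex [p,q,r] to [q,r] − [p,r] + [p,q]. For instance
  ∂[1,9,14] = [9,14] − [1,14] + [1,9],
  ∂[1,7,12] = [7,12] − [1,12] + [1,7].
The 30×12 boundary matrix has rank 12 and Smith normal form diag(1,1,1,1,1,1,1,1,1,1,1,2).

Reading off H_k = ker ∂_k / im ∂_{k+1}:

  H_2: rank ker ∂_2 − rank ∂_3 = (12 − 12) − 0 = 0, and there is no ∂_3, so H_2 = 0.

(K is a triangulation of the disjoint union of the real projective plane RP^2 and a wedge of 4 circles.)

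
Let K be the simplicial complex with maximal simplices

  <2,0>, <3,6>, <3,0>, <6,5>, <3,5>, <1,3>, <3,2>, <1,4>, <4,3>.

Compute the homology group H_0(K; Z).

H_0 = Z.

K has 7 vertices, 9 edges.
rank ∂_0 = 0, rank ∂_1 = 6 ⇒ b_0 = 7 − 0 − 6 = 1; all invariant factors of ∂_1 are 1 so no torsion. So H_0 ≅ Z.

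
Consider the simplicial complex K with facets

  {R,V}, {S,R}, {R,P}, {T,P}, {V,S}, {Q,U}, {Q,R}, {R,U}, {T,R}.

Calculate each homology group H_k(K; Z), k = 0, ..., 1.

H_0 = Z,  H_1 = Z^3.

Take the total order P < Q < R < S < T < U < V on the vertex set. Then K (dimension 1) consists of the simplices:

  0-simplices (7): P, Q, R, S, T, U, V
  1-simplices (9): PR, PT, QR, QU, RS, RT, RU, RV, SV

giving chain groups C_0 ≅ Z^7, C_1 ≅ Z^9.

The boundary map ∂_1: C_1 → C_0 sends each edge [p,q] (with p < q) to q − p.
As a 7×9 matrix over Z this has rank 6, with invariant factors (1,1,1,1,1,1).

Computing H_k = (kernel of ∂_k) / (image of ∂_{k+1}):

  H_0: rank C_0 − rank ∂_1 = 7 − 6 = 1, and the invariant factors of ∂_1 are all 1, so H_0 = Z.
  H_1: rank ker ∂_1 − rank ∂_2 = (9 − 6) − 0 = 3, and there is no ∂_2, so H_1 = Z^3.

As a check, the Euler characteristic is 7 − 9 = -2, which agrees with 1 − 3 = -2.
(K is a triangulation of a wedge of 3 circles.)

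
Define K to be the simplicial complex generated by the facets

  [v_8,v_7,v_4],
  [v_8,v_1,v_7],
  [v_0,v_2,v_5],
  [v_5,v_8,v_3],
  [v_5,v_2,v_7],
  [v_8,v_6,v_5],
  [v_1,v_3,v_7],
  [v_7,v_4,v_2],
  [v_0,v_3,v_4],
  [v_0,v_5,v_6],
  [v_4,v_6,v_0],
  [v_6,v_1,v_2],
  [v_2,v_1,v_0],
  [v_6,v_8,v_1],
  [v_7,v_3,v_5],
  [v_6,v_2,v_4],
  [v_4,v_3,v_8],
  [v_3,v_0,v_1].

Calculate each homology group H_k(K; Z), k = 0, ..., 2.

H_0 ≅ Z,  H_1 ≅ Z × Z/2,  H_2 = 0.

Take the total order v_0 < v_1 < v_2 < v_3 < v_4 < v_5 < v_6 < v_7 < v_8 on the vertex set. Then K (dimension 2) consists of the simplices:

  0-simplices (9): [v_0], [v_1], [v_2], [v_3], [v_4], [v_5], [v_6], [v_7], [v_8]
  1-simplices (27): (27 of them)
  2-simplices (18): (18 of them)

Hence C_0 ≅ Z^9, C_1 ≅ Z^27, C_2 ≅ Z^18.

∂_1: C_1 → C_0 sends each edge [p,q] (with p < q) to q − p. For instance
  ∂[v_1,v_7] = [v_7] − [v_1].
The resulting 9×27 matrix has rank 8, and its Smith normal form has invariant factors (1,1,1,1,1,1,1,1).

∂_2: C_2 → C_1 maps a triangle to the signed sum of its edges. For instance
  ∂[v_3,v_5,v_8] = [v_5,v_8] − [v_3,v_8] + [v_3,v_5],
  ∂[v_0,v_4,v_6] = [v_4,v_6] − [v_0,v_6] + [v_0,v_4].
The resulting 27×18 matrix has rank 18, and its Smith normal form has invariant factors (1,1,1,1,1,1,1,1,1,1,1,1,1,1,1,1,1,2).

From H_k ≅ ker(∂_k) / im(∂_{k+1}) we obtain:

  H_0: rank C_0 − rank ∂_1 = 9 − 8 = 1, and the invariant factors of ∂_1 are all 1, so H_0 = Z.
  H_1: rank ker ∂_1 − rank ∂_2 = (27 − 8) − 18 = 1, and ∂_2 has invariant factor 2 > 1, so H_1 = Z × Z/2.
  H_2: rank ker ∂_2 − rank ∂_3 = (18 − 18) − 0 = 0, and there is no ∂_3, so H_2 = 0.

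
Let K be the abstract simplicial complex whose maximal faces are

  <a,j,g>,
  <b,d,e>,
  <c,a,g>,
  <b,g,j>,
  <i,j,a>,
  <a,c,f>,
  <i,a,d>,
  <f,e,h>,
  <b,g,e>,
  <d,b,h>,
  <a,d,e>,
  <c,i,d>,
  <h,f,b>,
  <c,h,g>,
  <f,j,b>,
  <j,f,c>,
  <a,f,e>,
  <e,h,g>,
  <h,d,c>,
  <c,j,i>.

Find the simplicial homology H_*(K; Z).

Take the total order a < b < c < d < e < f < g < h < i < j on the vertex set. Then K (dimension 2) consists of the simplices:

  0-simplices (10): a, b, c, d, e, f, g, h, i, j
  1-simplices (30): ac, ad, ae, af, ag, ai, aj, bd, be, bf, bg, bh, bj, cd, cf, cg, ch, ci, cj, de, dh, di, ef, eg, eh, fh, fj, gh, gj, ij
  2-simplices (20): acf, acg, ade, adi, aef, agj, aij, bde, bdh, beg, bfh, bfj, bgj, cdh, cdi, cfj, cgh, cij, efh, egh

giving chain groups C_0 ≅ Z^10, C_1 ≅ Z^30, C_2 ≅ Z^20.

∂_1: C_1 → C_0 is given by ∂[p,q] = [q] − [p].
The resulting 10×30 matrix has rank 9, and its Smith normal form has invariant factors (1,1,1,1,1,1,1,1,1).

Boundary ∂_2: C_2 → C_1 maps a triangle to the signed sum of its edges. For instance
  ∂bgj = gj − bj + bg,
  ∂cfj = fj − cj + cf.
The resulting 30×20 matrix has rank 20, and its Smith normal form has invariant factors (1,1,1,1,1,1,1,1,1,1,1,1,1,1,1,1,1,1,1,2).

Computing H_k = (kernel of ∂_k) / (image of ∂_{k+1}):

  H_0: rank C_0 − rank ∂_1 = 10 − 9 = 1, and the invariant factors of ∂_1 are all 1, so H_0 ≅ Z.
  H_1: rank ker ∂_1 − rank ∂_2 = (30 − 9) − 20 = 1, and ∂_2 has invariant factor 2 > 1, so H_1 ≅ Z ⊕ Z/2.
  H_2: rank ker ∂_2 − rank ∂_3 = (20 − 20) − 0 = 0, and there is no ∂_3, so H_2 ≅ 0.

(K is a triangulation of the Klein bottle.)

H_0 = Z,  H_1 = Z ⊕ Z/2,  H_2 = 0.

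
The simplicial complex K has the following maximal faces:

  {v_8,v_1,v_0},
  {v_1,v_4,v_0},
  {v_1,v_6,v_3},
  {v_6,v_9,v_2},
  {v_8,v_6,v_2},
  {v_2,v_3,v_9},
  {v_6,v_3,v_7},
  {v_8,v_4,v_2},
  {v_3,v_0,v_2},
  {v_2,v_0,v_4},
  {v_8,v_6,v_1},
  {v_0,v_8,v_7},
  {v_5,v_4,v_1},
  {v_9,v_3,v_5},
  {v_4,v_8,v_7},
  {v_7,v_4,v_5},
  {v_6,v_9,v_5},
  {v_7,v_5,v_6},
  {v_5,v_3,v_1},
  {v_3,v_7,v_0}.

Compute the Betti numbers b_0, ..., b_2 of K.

b_0 = 1, b_1 = 1, b_2 = 0.

Order the vertices as v_0 < v_1 < v_2 < v_3 < v_4 < v_5 < v_6 < v_7 < v_8 < v_9. Listing each simplex with vertices in this order, K has dimension 2 with simplices:

  0-simplices (10): [v_0], [v_1], [v_2], [v_3], [v_4], [v_5], [v_6], [v_7], [v_8], [v_9]
  1-simplices (30): (30 of them)
  2-simplices (20): (20 of them)

so the chain groups are C_0 ≅ Z^10, C_1 ≅ Z^30, C_2 ≅ Z^20.

Boundary ∂_1: C_1 → C_0 sends each edge [p,q] (with p < q) to q − p.
The 10×30 boundary matrix has rank 9 and Smith normal form diag(1,1,1,1,1,1,1,1,1).

The boundary map ∂_2: C_2 → C_1 maps a triangle to the signed sum of its edges. For instance
  ∂[v_0,v_1,v_4] = [v_1,v_4] − [v_0,v_4] + [v_0,v_1],
  ∂[v_1,v_3,v_6] = [v_3,v_6] − [v_1,v_6] + [v_1,v_3].
The resulting 30×20 matrix has rank 20, and its Smith normal form has invariant factors (1,1,1,1,1,1,1,1,1,1,1,1,1,1,1,1,1,1,1,2).

From H_k ≅ ker(∂_k) / im(∂_{k+1}) we obtain:

  H_0: rank C_0 − rank ∂_1 = 10 − 9 = 1, and the invariant factors of ∂_1 are all 1, so H_0 = Z.
  H_1: rank ker ∂_1 − rank ∂_2 = (30 − 9) − 20 = 1, and ∂_2 has invariant factor 2 > 1, so H_1 = Z ⊕ Z/2.
  H_2: rank ker ∂_2 − rank ∂_3 = (20 − 20) − 0 = 0, and there is no ∂_3, so H_2 = 0.

(K is a triangulation of the Klein bottle.)

Hence the Betti numbers are b_0 = 1, b_1 = 1, b_2 = 0.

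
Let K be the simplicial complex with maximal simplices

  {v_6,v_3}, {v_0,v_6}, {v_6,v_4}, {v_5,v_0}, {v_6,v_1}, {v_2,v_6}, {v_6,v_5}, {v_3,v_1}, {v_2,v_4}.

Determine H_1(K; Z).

H_1 ≅ Z^3.

We work with the vertex ordering v_0 < v_1 < v_2 < v_3 < v_4 < v_5 < v_6. The simplices of K, each written with vertices in increasing order, are:

  0-simplices (7): [v_0], [v_1], [v_2], [v_3], [v_4], [v_5], [v_6]
  1-simplices (9): [v_0,v_5], [v_0,v_6], [v_1,v_3], [v_1,v_6], [v_2,v_4], [v_2,v_6], [v_3,v_6], [v_4,v_6], [v_5,v_6]

Hence C_0 ≅ Z^7, C_1 ≅ Z^9.

∂_1: C_1 → C_0 maps an edge to its endpoints' difference, ∂[p,q] = q − p. For instance
  ∂[v_0,v_6] = [v_6] − [v_0].
As a 7×9 matrix over Z this has rank 6, with invariant factors (1,1,1,1,1,1).

Computing H_k = (kernel of ∂_k) / (image of ∂_{k+1}):

  H_1: rank ker ∂_1 − rank ∂_2 = (9 − 6) − 0 = 3, and there is no ∂_2, so H_1 = Z^3.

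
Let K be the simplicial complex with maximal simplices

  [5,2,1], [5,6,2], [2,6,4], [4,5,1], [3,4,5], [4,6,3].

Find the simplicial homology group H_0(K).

H_0 = Z.

Take the total order 1 < 2 < 3 < 4 < 5 < 6 on the vertex set. Then K (dimension 2) consists of the simplices:

  0-simplices (6): [1], [2], [3], [4], [5], [6]
  1-simplices (12): [1,2], [1,4], [1,5], [2,4], [2,5], [2,6], [3,4], [3,5], [3,6], [4,5], [4,6], [5,6]
  2-simplices (6): [1,2,5], [1,4,5], [2,4,6], [2,5,6], [3,4,5], [3,4,6]

Hence C_0 ≅ Z^6, C_1 ≅ Z^12, C_2 ≅ Z^6.

∂_1: C_1 → C_0 sends each edge [p,q] (with p < q) to q − p.
This gives a 6×12 integer matrix of rank 5; reducing to Smith normal form yields diagonal entries (1,1,1,1,1).

Boundary ∂_2: C_2 → C_1 acts by ∂[p,q,r] = [q,r] − [p,r] + [p,q]. For instance
  ∂[1,2,5] = [2,5] − [1,5] + [1,2],
  ∂[3,4,5] = [4,5] − [3,5] + [3,4].
This gives a 12×6 integer matrix of rank 6; reducing to Smith normal form yields diagonal entries (1,1,1,1,1,1).

From H_k ≅ ker(∂_k) / im(∂_{k+1}) we obtain:

  H_0: rank C_0 − rank ∂_1 = 6 − 5 = 1, and the invariant factors of ∂_1 are all 1, so H_0 ≅ Z.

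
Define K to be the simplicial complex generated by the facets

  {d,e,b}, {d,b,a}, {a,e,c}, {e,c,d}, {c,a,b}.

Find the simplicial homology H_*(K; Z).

Order the vertices as a < b < c < d < e. Listing each simplex with vertices in this order, K has dimension 2 with simplices:

  0-simplices (5): a, b, c, d, e
  1-simplices (10): ab, ac, ad, ae, bc, bd, be, cd, ce, de
  2-simplices (5): abc, abd, ace, bde, cde

so the chain groups are C_0 ≅ Z^5, C_1 ≅ Z^10, C_2 ≅ Z^5.

∂_1: C_1 → C_0 maps an edge to its endpoints' difference, ∂[p,q] = q − p.
As a 5×10 matrix over Z this has rank 4, with invariant factors (1,1,1,1).

∂_2: C_2 → C_1 sends each 2-simplex [p,q,r] to [q,r] − [p,r] + [p,q]. For instance
  ∂abd = bd − ad + ab,
  ∂ace = ce − ae + ac.
As a 10×5 matrix over Z this has rank 5, with invariant factors (1,1,1,1,1).

From H_k ≅ ker(∂_k) / im(∂_{k+1}) we obtain:

  H_0: rank C_0 − rank ∂_1 = 5 − 4 = 1, and the invariant factors of ∂_1 are all 1, so H_0 ≅ Z.
  H_1: rank ker ∂_1 − rank ∂_2 = (10 − 4) − 5 = 1, and the invariant factors of ∂_2 are all 1, so H_1 ≅ Z.
  H_2: rank ker ∂_2 − rank ∂_3 = (5 − 5) − 0 = 0, and there is no ∂_3, so H_2 ≅ 0.

H_0 ≅ Z,  H_1 ≅ Z,  H_2 = 0.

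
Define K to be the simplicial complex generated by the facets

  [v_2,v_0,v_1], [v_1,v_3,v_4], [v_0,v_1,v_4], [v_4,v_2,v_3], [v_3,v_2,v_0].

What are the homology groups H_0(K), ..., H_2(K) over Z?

H_0 ≅ Z,  H_1 ≅ Z,  H_2 = 0.

Fix the vertex order v_0 < v_1 < v_2 < v_3 < v_4 and write every simplex with vertices in increasing order. Then dim K = 2 and the simplices of K are:

  0-simplices (5): [v_0], [v_1], [v_2], [v_3], [v_4]
  1-simplices (10): [v_0,v_1], [v_0,v_2], [v_0,v_3], [v_0,v_4], [v_1,v_2], [v_1,v_3], [v_1,v_4], [v_2,v_3], [v_2,v_4], [v_3,v_4]
  2-simplices (5): [v_0,v_1,v_2], [v_0,v_1,v_4], [v_0,v_2,v_3], [v_1,v_3,v_4], [v_2,v_3,v_4]

Hence C_0 ≅ Z^5, C_1 ≅ Z^10, C_2 ≅ Z^5.

Boundary ∂_1: C_1 → C_0 is given by ∂[p,q] = [q] − [p].
This gives a 5×10 integer matrix of rank 4; reducing to Smith normal form yields diagonal entries (1,1,1,1).

The boundary map ∂_2: C_2 → C_1 acts by ∂[p,q,r] = [q,r] − [p,r] + [p,q]. For instance
  ∂[v_0,v_1,v_4] = [v_1,v_4] − [v_0,v_4] + [v_0,v_1],
  ∂[v_1,v_3,v_4] = [v_3,v_4] − [v_1,v_4] + [v_1,v_3].
This gives a 10×5 integer matrix of rank 5; reducing to Smith normal form yields diagonal entries (1,1,1,1,1).

From H_k ≅ ker(∂_k) / im(∂_{k+1}) we obtain:

  H_0: rank C_0 − rank ∂_1 = 5 − 4 = 1, and the invariant factors of ∂_1 are all 1, so H_0 = Z.
  H_1: rank ker ∂_1 − rank ∂_2 = (10 − 4) − 5 = 1, and the invariant factors of ∂_2 are all 1, so H_1 = Z.
  H_2: rank ker ∂_2 − rank ∂_3 = (5 − 5) − 0 = 0, and there is no ∂_3, so H_2 = 0.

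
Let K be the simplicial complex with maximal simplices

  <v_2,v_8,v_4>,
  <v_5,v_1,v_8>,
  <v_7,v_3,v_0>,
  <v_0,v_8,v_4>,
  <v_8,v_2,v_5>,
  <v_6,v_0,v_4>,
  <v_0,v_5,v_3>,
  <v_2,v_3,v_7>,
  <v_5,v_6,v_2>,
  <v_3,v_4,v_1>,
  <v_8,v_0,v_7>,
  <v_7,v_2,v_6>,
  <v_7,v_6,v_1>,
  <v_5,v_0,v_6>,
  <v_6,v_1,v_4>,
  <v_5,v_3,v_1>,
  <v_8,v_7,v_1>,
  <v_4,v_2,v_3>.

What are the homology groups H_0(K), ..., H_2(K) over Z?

H_0 ≅ Z,  H_1 ≅ Z^2,  H_2 ≅ Z.

Fix the vertex order v_0 < v_1 < v_2 < v_3 < v_4 < v_5 < v_6 < v_7 < v_8 and write every simplex with vertices in increasing order. Then dim K = 2 and the simplices of K are:

  0-simplices (9): [v_0], [v_1], [v_2], [v_3], [v_4], [v_5], [v_6], [v_7], [v_8]
  1-simplices (27): (27 of them)
  2-simplices (18): (18 of them)

so the chain groups are C_0 ≅ Z^9, C_1 ≅ Z^27, C_2 ≅ Z^18.

The boundary map ∂_1: C_1 → C_0 maps an edge to its endpoints' difference, ∂[p,q] = q − p. For instance
  ∂[v_1,v_3] = [v_3] − [v_1].
The resulting 9×27 matrix has rank 8, and its Smith normal form has invariant factors (1,1,1,1,1,1,1,1).

Boundary ∂_2: C_2 → C_1 sends each 2-simplex [p,q,r] to [q,r] − [p,r] + [p,q]. For instance
  ∂[v_1,v_3,v_4] = [v_3,v_4] − [v_1,v_4] + [v_1,v_3],
  ∂[v_2,v_5,v_8] = [v_5,v_8] − [v_2,v_8] + [v_2,v_5].
The 27×18 boundary matrix has rank 17 and Smith normal form diag(1,1,1,1,1,1,1,1,1,1,1,1,1,1,1,1,1).

Computing H_k = (kernel of ∂_k) / (image of ∂_{k+1}):

  H_0: rank C_0 − rank ∂_1 = 9 − 8 = 1, and the invariant factors of ∂_1 are all 1, so H_0 = Z.
  H_1: rank ker ∂_1 − rank ∂_2 = (27 − 8) − 17 = 2, and the invariant factors of ∂_2 are all 1, so H_1 = Z^2.
  H_2: rank ker ∂_2 − rank ∂_3 = (18 − 17) − 0 = 1, and there is no ∂_3, so H_2 = Z.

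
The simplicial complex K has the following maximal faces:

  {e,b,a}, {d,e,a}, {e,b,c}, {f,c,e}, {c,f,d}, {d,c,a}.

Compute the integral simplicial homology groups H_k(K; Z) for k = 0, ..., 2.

Order the vertices as a < b < c < d < e < f. Listing each simplex with vertices in this order, K has dimension 2 with simplices:

  0-simplices (6): a, b, c, d, e, f
  1-simplices (12): ab, ac, ad, ae, bc, be, cd, ce, cf, de, df, ef
  2-simplices (6): abe, acd, ade, bce, cdf, cef

giving chain groups C_0 ≅ Z^6, C_1 ≅ Z^12, C_2 ≅ Z^6.

Boundary ∂_1: C_1 → C_0 maps an edge to its endpoints' difference, ∂[p,q] = q − p.
The 6×12 boundary matrix has rank 5 and Smith normal form diag(1,1,1,1,1).

The boundary map ∂_2: C_2 → C_1 acts by ∂[p,q,r] = [q,r] − [p,r] + [p,q]. For instance
  ∂abe = be − ae + ab,
  ∂acd = cd − ad + ac.
The 12×6 boundary matrix has rank 6 and Smith normal form diag(1,1,1,1,1,1).

Computing H_k = (kernel of ∂_k) / (image of ∂_{k+1}):

  H_0: rank C_0 − rank ∂_1 = 6 − 5 = 1, and the invariant factors of ∂_1 are all 1, so H_0 = Z.
  H_1: rank ker ∂_1 − rank ∂_2 = (12 − 5) − 6 = 1, and the invariant factors of ∂_2 are all 1, so H_1 = Z.
  H_2: rank ker ∂_2 − rank ∂_3 = (6 − 6) − 0 = 0, and there is no ∂_3, so H_2 = 0.

As a check, the Euler characteristic is 6 − 12 + 6 = 0, which agrees with 1 − 1 + 0 = 0.

H_0 ≅ Z,  H_1 ≅ Z,  H_2 = 0.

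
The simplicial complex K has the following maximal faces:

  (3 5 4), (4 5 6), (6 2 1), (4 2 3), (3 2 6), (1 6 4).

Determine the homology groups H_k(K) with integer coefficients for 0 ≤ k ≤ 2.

H_0 ≅ Z,  H_1 ≅ Z,  H_2 = 0.

Fix the vertex order 1 < 2 < 3 < 4 < 5 < 6 and write every simplex with vertices in increasing order. Then dim K = 2 and the simplices of K are:

  0-simplices (6): [1], [2], [3], [4], [5], [6]
  1-simplices (12): [1,2], [1,4], [1,6], [2,3], [2,4], [2,6], [3,4], [3,5], [3,6], [4,5], [4,6], [5,6]
  2-simplices (6): [1,2,6], [1,4,6], [2,3,4], [2,3,6], [3,4,5], [4,5,6]

so the chain groups are C_0 ≅ Z^6, C_1 ≅ Z^12, C_2 ≅ Z^6.

Boundary ∂_1: C_1 → C_0 is given by ∂[p,q] = [q] − [p].
This gives a 6×12 integer matrix of rank 5; reducing to Smith normal form yields diagonal entries (1,1,1,1,1).

The boundary map ∂_2: C_2 → C_1 sends each 2-simplex [p,q,r] to [q,r] − [p,r] + [p,q]. For instance
  ∂[1,2,6] = [2,6] − [1,6] + [1,2],
  ∂[2,3,6] = [3,6] − [2,6] + [2,3].
The 12×6 boundary matrix has rank 6 and Smith normal form diag(1,1,1,1,1,1).

Reading off H_k = ker ∂_k / im ∂_{k+1}:

  H_0: rank C_0 − rank ∂_1 = 6 − 5 = 1, and the invariant factors of ∂_1 are all 1, so H_0 = Z.
  H_1: rank ker ∂_1 − rank ∂_2 = (12 − 5) − 6 = 1, and the invariant factors of ∂_2 are all 1, so H_1 = Z.
  H_2: rank ker ∂_2 − rank ∂_3 = (6 − 6) − 0 = 0, and there is no ∂_3, so H_2 = 0.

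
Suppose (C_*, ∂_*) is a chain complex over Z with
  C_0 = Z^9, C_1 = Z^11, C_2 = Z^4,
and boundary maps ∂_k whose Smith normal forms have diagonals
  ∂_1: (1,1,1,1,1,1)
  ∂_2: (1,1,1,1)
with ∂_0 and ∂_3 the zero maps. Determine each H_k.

H_0: b_0 = 9 − 0 − 6 = 3; torsion from ∂_1 factors > 1: none. So H_0 ≅ Z^3.
H_1: b_1 = 11 − 6 − 4 = 1; torsion from ∂_2 factors > 1: none. So H_1 ≅ Z.
H_2: b_2 = 4 − 4 − 0 = 0; torsion from ∂_3 factors > 1: none. So H_2 ≅ 0.

H_0 ≅ Z^3,  H_1 ≅ Z,  H_2 = 0.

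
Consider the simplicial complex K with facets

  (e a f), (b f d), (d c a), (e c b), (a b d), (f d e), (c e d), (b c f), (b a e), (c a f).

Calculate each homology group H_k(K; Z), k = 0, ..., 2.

H_0 ≅ Z,  H_1 ≅ Z/2,  H_2 = 0.

K has 6 vertices, 15 edges, 10 triangles.
rank ∂_0 = 0, rank ∂_1 = 5 ⇒ b_0 = 6 − 0 − 5 = 1; all invariant factors of ∂_1 are 1 so no torsion. So H_0 = Z.
rank ∂_1 = 5, rank ∂_2 = 10 ⇒ b_1 = 15 − 5 − 10 = 0; ∂_2 has invariant factor(s) [2] giving torsion. So H_1 = Z/2.
rank ∂_2 = 10, rank ∂_3 = 0 ⇒ b_2 = 10 − 10 − 0 = 0. So H_2 = 0.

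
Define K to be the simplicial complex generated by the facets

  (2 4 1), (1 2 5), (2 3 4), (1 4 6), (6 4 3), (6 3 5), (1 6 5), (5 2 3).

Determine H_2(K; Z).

Take the total order 1 < 2 < 3 < 4 < 5 < 6 on the vertex set. Then K (dimension 2) consists of the simplices:

  0-simplices (6): [1], [2], [3], [4], [5], [6]
  1-simplices (12): [1,2], [1,4], [1,5], [1,6], [2,3], [2,4], [2,5], [3,4], [3,5], [3,6], [4,6], [5,6]
  2-simplices (8): [1,2,4], [1,2,5], [1,4,6], [1,5,6], [2,3,4], [2,3,5], [3,4,6], [3,5,6]

giving chain groups C_0 ≅ Z^6, C_1 ≅ Z^12, C_2 ≅ Z^8.

∂_1: C_1 → C_0 is given by ∂[p,q] = [q] − [p]. For instance
  ∂[1,6] = [6] − [1].
This gives a 6×12 integer matrix of rank 5; reducing to Smith normal form yields diagonal entries (1,1,1,1,1).

Boundary ∂_2: C_2 → C_1 maps a triangle to the signed sum of its edges. For instance
  ∂[1,4,6] = [4,6] − [1,6] + [1,4],
  ∂[3,5,6] = [5,6] − [3,6] + [3,5].
The resulting 12×8 matrix has rank 7, and its Smith normal form has invariant factors (1,1,1,1,1,1,1).

Computing H_k = (kernel of ∂_k) / (image of ∂_{k+1}):

  H_2: rank ker ∂_2 − rank ∂_3 = (8 − 7) − 0 = 1, and there is no ∂_3, so H_2 ≅ Z.

(K is a triangulation of the 2-sphere S^2.)

H_2 = Z.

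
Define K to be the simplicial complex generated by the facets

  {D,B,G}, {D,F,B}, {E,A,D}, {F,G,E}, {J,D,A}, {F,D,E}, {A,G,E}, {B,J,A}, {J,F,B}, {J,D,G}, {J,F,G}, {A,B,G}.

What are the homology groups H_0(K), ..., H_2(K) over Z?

H_0 ≅ Z,  H_1 ≅ Z/2,  H_2 = 0.

Fix the vertex order A < B < D < E < F < G < J and write every simplex with vertices in increasing order. Then dim K = 2 and the simplices of K are:

  0-simplices (7): A, B, D, E, F, G, J
  1-simplices (18): AB, AD, AE, AG, AJ, BD, BF, BG, BJ, DE, DF, DG, DJ, EF, EG, FG, FJ, GJ
  2-simplices (12): ABG, ABJ, ADE, ADJ, AEG, BDF, BDG, BFJ, DEF, DGJ, EFG, FGJ

Hence C_0 ≅ Z^7, C_1 ≅ Z^18, C_2 ≅ Z^12.

Boundary ∂_1: C_1 → C_0 maps an edge to its endpoints' difference, ∂[p,q] = q − p. For instance
  ∂BF = F − B.
The resulting 7×18 matrix has rank 6, and its Smith normal form has invariant factors (1,1,1,1,1,1).

Boundary ∂_2: C_2 → C_1 sends each 2-simplex [p,q,r] to [q,r] − [p,r] + [p,q]. For instance
  ∂ADJ = DJ − AJ + AD,
  ∂ABG = BG − AG + AB.
The 18×12 boundary matrix has rank 12 and Smith normal form diag(1,1,1,1,1,1,1,1,1,1,1,2).

Computing H_k = (kernel of ∂_k) / (image of ∂_{k+1}):

  H_0: rank C_0 − rank ∂_1 = 7 − 6 = 1, and the invariant factors of ∂_1 are all 1, so H_0 ≅ Z.
  H_1: rank ker ∂_1 − rank ∂_2 = (18 − 6) − 12 = 0, and ∂_2 has invariant factor 2 > 1, so H_1 ≅ Z/2.
  H_2: rank ker ∂_2 − rank ∂_3 = (12 − 12) − 0 = 0, and there is no ∂_3, so H_2 ≅ 0.

As a check, the Euler characteristic is 7 − 18 + 12 = 1, which agrees with 1 − 0 + 0 = 1.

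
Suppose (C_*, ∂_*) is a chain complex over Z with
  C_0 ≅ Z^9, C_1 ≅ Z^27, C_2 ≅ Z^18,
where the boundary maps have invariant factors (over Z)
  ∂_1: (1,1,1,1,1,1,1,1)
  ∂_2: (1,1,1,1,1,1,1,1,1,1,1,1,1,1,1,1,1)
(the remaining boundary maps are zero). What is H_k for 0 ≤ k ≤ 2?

H_0 = Z,  H_1 = Z^2,  H_2 = Z.

H_0: b_0 = 9 − 0 − 8 = 1; torsion from ∂_1 factors > 1: none. So H_0 = Z.
H_1: b_1 = 27 − 8 − 17 = 2; torsion from ∂_2 factors > 1: none. So H_1 = Z^2.
H_2: b_2 = 18 − 17 − 0 = 1; torsion from ∂_3 factors > 1: none. So H_2 = Z.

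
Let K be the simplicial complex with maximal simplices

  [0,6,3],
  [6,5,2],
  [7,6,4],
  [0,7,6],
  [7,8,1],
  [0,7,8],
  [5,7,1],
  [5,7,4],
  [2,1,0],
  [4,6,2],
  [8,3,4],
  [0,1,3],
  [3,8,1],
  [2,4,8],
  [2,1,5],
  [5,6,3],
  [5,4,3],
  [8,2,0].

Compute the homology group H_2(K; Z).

H_2 = 0.

K has 9 vertices, 27 edges, 18 triangles.
rank ∂_2 = 18, rank ∂_3 = 0 ⇒ b_2 = 18 − 18 − 0 = 0. So H_2 ≅ 0.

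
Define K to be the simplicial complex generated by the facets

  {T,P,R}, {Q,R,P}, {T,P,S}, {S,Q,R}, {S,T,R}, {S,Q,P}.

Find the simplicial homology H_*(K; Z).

H_0 ≅ Z,  H_1 = 0,  H_2 ≅ Z.

Take the total order P < Q < R < S < T on the vertex set. Then K (dimension 2) consists of the simplices:

  0-simplices (5): P, Q, R, S, T
  1-simplices (9): PQ, PR, PS, PT, QR, QS, RS, RT, ST
  2-simplices (6): PQR, PQS, PRT, PST, QRS, RST

giving chain groups C_0 ≅ Z^5, C_1 ≅ Z^9, C_2 ≅ Z^6.

Boundary ∂_1: C_1 → C_0 is given by ∂[p,q] = [q] − [p]. For instance
  ∂QR = R − Q.
The 5×9 boundary matrix has rank 4 and Smith normal form diag(1,1,1,1).

The boundary map ∂_2: C_2 → C_1 maps a triangle to the signed sum of its edges. For instance
  ∂QRS = RS − QS + QR,
  ∂RST = ST − RT + RS.
The resulting 9×6 matrix has rank 5, and its Smith normal form has invariant factors (1,1,1,1,1).

Reading off H_k = ker ∂_k / im ∂_{k+1}:

  H_0: rank C_0 − rank ∂_1 = 5 − 4 = 1, and the invariant factors of ∂_1 are all 1, so H_0 ≅ Z.
  H_1: rank ker ∂_1 − rank ∂_2 = (9 − 4) − 5 = 0, and the invariant factors of ∂_2 are all 1, so H_1 ≅ 0.
  H_2: rank ker ∂_2 − rank ∂_3 = (6 − 5) − 0 = 1, and there is no ∂_3, so H_2 ≅ Z.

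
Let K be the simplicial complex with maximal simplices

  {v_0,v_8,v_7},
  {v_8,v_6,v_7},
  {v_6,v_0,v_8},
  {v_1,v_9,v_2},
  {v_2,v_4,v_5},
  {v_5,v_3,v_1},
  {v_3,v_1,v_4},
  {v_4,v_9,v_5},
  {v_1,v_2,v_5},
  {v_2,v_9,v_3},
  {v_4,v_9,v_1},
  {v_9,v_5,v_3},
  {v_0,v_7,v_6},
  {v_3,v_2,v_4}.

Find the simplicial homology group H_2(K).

H_2 = Z.

Take the total order v_0 < v_1 < v_2 < v_3 < v_4 < v_5 < v_6 < v_7 < v_8 < v_9 on the vertex set. Then K (dimension 2) consists of the simplices:

  0-simplices (10): [v_0], [v_1], [v_2], [v_3], [v_4], [v_5], [v_6], [v_7], [v_8], [v_9]
  1-simplices (21): (21 of them)
  2-simplices (14): (14 of them)

giving chain groups C_0 ≅ Z^10, C_1 ≅ Z^21, C_2 ≅ Z^14.

The boundary map ∂_1: C_1 → C_0 is given by ∂[p,q] = [q] − [p]. For instance
  ∂[v_3,v_9] = [v_9] − [v_3].
The resulting 10×21 matrix has rank 8, and its Smith normal form has invariant factors (1,1,1,1,1,1,1,1).

Boundary ∂_2: C_2 → C_1 sends each 2-simplex [p,q,r] to [q,r] − [p,r] + [p,q]. For instance
  ∂[v_0,v_6,v_7] = [v_6,v_7] − [v_0,v_7] + [v_0,v_6],
  ∂[v_2,v_3,v_9] = [v_3,v_9] − [v_2,v_9] + [v_2,v_3].
The 21×14 boundary matrix has rank 13 and Smith normal form diag(1,1,1,1,1,1,1,1,1,1,1,1,2).

Now H_k = ker ∂_k / im ∂_{k+1}, so:

  H_2: rank ker ∂_2 − rank ∂_3 = (14 − 13) − 0 = 1, and there is no ∂_3, so H_2 = Z.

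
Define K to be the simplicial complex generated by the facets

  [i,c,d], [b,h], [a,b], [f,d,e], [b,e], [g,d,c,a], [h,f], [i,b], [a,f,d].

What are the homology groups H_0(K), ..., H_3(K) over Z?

H_0 = Z,  H_1 = Z^3,  H_2 = 0,  H_3 = 0.

Take the total order a < b < c < d < e < f < g < h < i on the vertex set. Then K (dimension 3) consists of the simplices:

  0-simplices (9): a, b, c, d, e, f, g, h, i
  1-simplices (17): ab, ac, ad, af, ag, be, bh, bi, cd, cg, ci, de, df, dg, di, ef, fh
  2-simplices (7): acd, acg, adf, adg, cdg, cdi, def
  3-simplices (1): acdg

so the chain groups are C_0 ≅ Z^9, C_1 ≅ Z^17, C_2 ≅ Z^7, C_3 ≅ Z^1.

∂_1: C_1 → C_0 is given by ∂[p,q] = [q] − [p]. For instance
  ∂ab = b − a.
This gives a 9×17 integer matrix of rank 8; reducing to Smith normal form yields diagonal entries (1,1,1,1,1,1,1,1).

∂_2: C_2 → C_1 sends each 2-simplex [p,q,r] to [q,r] − [p,r] + [p,q]. For instance
  ∂adf = df − af + ad,
  ∂def = ef − df + de.
The resulting 17×7 matrix has rank 6, and its Smith normal form has invariant factors (1,1,1,1,1,1).

∂_3: C_3 → C_2 sends each 3-simplex σ to the alternating sum Σ_i (−1)^i (σ with its i-th vertex removed). For instance
  ∂acdg = cdg − adg + acg − acd.
The 7×1 boundary matrix has rank 1 and Smith normal form diag(1).

Computing H_k = (kernel of ∂_k) / (image of ∂_{k+1}):

  H_0: rank C_0 − rank ∂_1 = 9 − 8 = 1, and the invariant factors of ∂_1 are all 1, so H_0 ≅ Z.
  H_1: rank ker ∂_1 − rank ∂_2 = (17 − 8) − 6 = 3, and the invariant factors of ∂_2 are all 1, so H_1 ≅ Z^3.
  H_2: rank ker ∂_2 − rank ∂_3 = (7 − 6) − 1 = 0, and the invariant factors of ∂_3 are all 1, so H_2 ≅ 0.
  H_3: rank ker ∂_3 − rank ∂_4 = (1 − 1) − 0 = 0, and there is no ∂_4, so H_3 ≅ 0.

As a check, the Euler characteristic is 9 − 17 + 7 − 1 = -2, which agrees with 1 − 3 + 0 − 0 = -2.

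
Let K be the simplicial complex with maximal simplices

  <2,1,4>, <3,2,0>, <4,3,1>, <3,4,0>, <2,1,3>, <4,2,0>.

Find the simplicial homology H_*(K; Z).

K has 5 vertices, 9 edges, 6 triangles.
rank ∂_0 = 0, rank ∂_1 = 4 ⇒ b_0 = 5 − 0 − 4 = 1; all invariant factors of ∂_1 are 1 so no torsion. So H_0 = Z.
rank ∂_1 = 4, rank ∂_2 = 5 ⇒ b_1 = 9 − 4 − 5 = 0; all invariant factors of ∂_2 are 1 so no torsion. So H_1 = 0.
rank ∂_2 = 5, rank ∂_3 = 0 ⇒ b_2 = 6 − 5 − 0 = 1. So H_2 = Z.

H_0 = Z,  H_1 = 0,  H_2 = Z.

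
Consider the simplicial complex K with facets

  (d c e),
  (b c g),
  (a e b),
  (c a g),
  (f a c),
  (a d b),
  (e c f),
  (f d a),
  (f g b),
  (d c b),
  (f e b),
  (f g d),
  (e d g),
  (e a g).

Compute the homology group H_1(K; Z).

H_1 ≅ Z^2.

Fix the vertex order a < b < c < d < e < f < g and write every simplex with vertices in increasing order. Then dim K = 2 and the simplices of K are:

  0-simplices (7): a, b, c, d, e, f, g
  1-simplices (21): ab, ac, ad, ae, af, ag, bc, bd, be, bf, bg, cd, ce, cf, cg, de, df, dg, ef, eg, fg
  2-simplices (14): abd, abe, acf, acg, adf, aeg, bcd, bcg, bef, bfg, cde, cef, deg, dfg

giving chain groups C_0 ≅ Z^7, C_1 ≅ Z^21, C_2 ≅ Z^14.

The boundary map ∂_1: C_1 → C_0 maps an edge to its endpoints' difference, ∂[p,q] = q − p. For instance
  ∂bd = d − b.
The 7×21 boundary matrix has rank 6 and Smith normal form diag(1,1,1,1,1,1).

Boundary ∂_2: C_2 → C_1 sends each 2-simplex [p,q,r] to [q,r] − [p,r] + [p,q]. For instance
  ∂acf = cf − af + ac,
  ∂cef = ef − cf + ce.
This gives a 21×14 integer matrix of rank 13; reducing to Smith normal form yields diagonal entries (1,1,1,1,1,1,1,1,1,1,1,1,1).

Computing H_k = (kernel of ∂_k) / (image of ∂_{k+1}):

  H_1: rank ker ∂_1 − rank ∂_2 = (21 − 6) − 13 = 2, and the invariant factors of ∂_2 are all 1, so H_1 = Z^2.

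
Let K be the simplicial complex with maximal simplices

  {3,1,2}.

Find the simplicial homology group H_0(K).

Take the total order 1 < 2 < 3 on the vertex set. Then K (dimension 2) consists of the simplices:

  0-simplices (3): [1], [2], [3]
  1-simplices (3): [1,2], [1,3], [2,3]
  2-simplices (1): [1,2,3]

giving chain groups C_0 ≅ Z^3, C_1 ≅ Z^3, C_2 ≅ Z^1.

∂_1: C_1 → C_0 maps an edge to its endpoints' difference, ∂[p,q] = q − p.
The 3×3 boundary matrix has rank 2 and Smith normal form diag(1,1).

The boundary map ∂_2: C_2 → C_1 sends each 2-simplex [p,q,r] to [q,r] − [p,r] + [p,q]. For instance
  ∂[1,2,3] = [2,3] − [1,3] + [1,2].
As a 3×1 matrix over Z this has rank 1, with invariant factors (1).

Reading off H_k = ker ∂_k / im ∂_{k+1}:

  H_0: rank C_0 − rank ∂_1 = 3 − 2 = 1, and the invariant factors of ∂_1 are all 1, so H_0 ≅ Z.

(K is a triangulation of the 2-simplex.)

H_0 = Z.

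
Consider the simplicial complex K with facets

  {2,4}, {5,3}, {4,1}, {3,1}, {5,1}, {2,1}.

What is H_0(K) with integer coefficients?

Order the vertices as 1 < 2 < 3 < 4 < 5. Listing each simplex with vertices in this order, K has dimension 1 with simplices:

  0-simplices (5): [1], [2], [3], [4], [5]
  1-simplices (6): [1,2], [1,3], [1,4], [1,5], [2,4], [3,5]

giving chain groups C_0 ≅ Z^5, C_1 ≅ Z^6.

The boundary map ∂_1: C_1 → C_0 maps an edge to its endpoints' difference, ∂[p,q] = q − p. For instance
  ∂[3,5] = [5] − [3].
This gives a 5×6 integer matrix of rank 4; reducing to Smith normal form yields diagonal entries (1,1,1,1).

Computing H_k = (kernel of ∂_k) / (image of ∂_{k+1}):

  H_0: rank C_0 − rank ∂_1 = 5 − 4 = 1, and the invariant factors of ∂_1 are all 1, so H_0 ≅ Z.

(K is a triangulation of a wedge of 2 circles.)

H_0 ≅ Z.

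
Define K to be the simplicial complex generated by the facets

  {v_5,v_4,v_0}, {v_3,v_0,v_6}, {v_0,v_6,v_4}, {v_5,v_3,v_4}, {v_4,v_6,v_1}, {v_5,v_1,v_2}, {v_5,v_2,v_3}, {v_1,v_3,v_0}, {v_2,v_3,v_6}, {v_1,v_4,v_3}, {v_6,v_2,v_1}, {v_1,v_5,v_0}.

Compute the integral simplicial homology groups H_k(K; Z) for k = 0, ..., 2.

H_0 = Z,  H_1 = Z/2,  H_2 = 0.

Take the total order v_0 < v_1 < v_2 < v_3 < v_4 < v_5 < v_6 on the vertex set. Then K (dimension 2) consists of the simplices:

  0-simplices (7): [v_0], [v_1], [v_2], [v_3], [v_4], [v_5], [v_6]
  1-simplices (18): (18 of them)
  2-simplices (12): (12 of them)

Hence C_0 ≅ Z^7, C_1 ≅ Z^18, C_2 ≅ Z^12.

Boundary ∂_1: C_1 → C_0 maps an edge to its endpoints' difference, ∂[p,q] = q − p. For instance
  ∂[v_3,v_6] = [v_6] − [v_3].
This gives a 7×18 integer matrix of rank 6; reducing to Smith normal form yields diagonal entries (1,1,1,1,1,1).

Boundary ∂_2: C_2 → C_1 maps a triangle to the signed sum of its edges. For instance
  ∂[v_1,v_3,v_4] = [v_3,v_4] − [v_1,v_4] + [v_1,v_3],
  ∂[v_0,v_3,v_6] = [v_3,v_6] − [v_0,v_6] + [v_0,v_3].
The resulting 18×12 matrix has rank 12, and its Smith normal form has invariant factors (1,1,1,1,1,1,1,1,1,1,1,2).

Now H_k = ker ∂_k / im ∂_{k+1}, so:

  H_0: rank C_0 − rank ∂_1 = 7 − 6 = 1, and the invariant factors of ∂_1 are all 1, so H_0 ≅ Z.
  H_1: rank ker ∂_1 − rank ∂_2 = (18 − 6) − 12 = 0, and ∂_2 has invariant factor 2 > 1, so H_1 ≅ Z/2.
  H_2: rank ker ∂_2 − rank ∂_3 = (12 − 12) − 0 = 0, and there is no ∂_3, so H_2 ≅ 0.

As a check, the Euler characteristic is 7 − 18 + 12 = 1, which agrees with 1 − 0 + 0 = 1.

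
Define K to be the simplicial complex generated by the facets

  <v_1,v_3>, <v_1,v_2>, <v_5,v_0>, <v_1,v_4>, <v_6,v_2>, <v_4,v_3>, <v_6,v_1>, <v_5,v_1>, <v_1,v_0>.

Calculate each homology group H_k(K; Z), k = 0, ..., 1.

H_0 ≅ Z,  H_1 ≅ Z^3.

Fix the vertex order v_0 < v_1 < v_2 < v_3 < v_4 < v_5 < v_6 and write every simplex with vertices in increasing order. Then dim K = 1 and the simplices of K are:

  0-simplices (7): [v_0], [v_1], [v_2], [v_3], [v_4], [v_5], [v_6]
  1-simplices (9): [v_0,v_1], [v_0,v_5], [v_1,v_2], [v_1,v_3], [v_1,v_4], [v_1,v_5], [v_1,v_6], [v_2,v_6], [v_3,v_4]

so the chain groups are C_0 ≅ Z^7, C_1 ≅ Z^9.

Boundary ∂_1: C_1 → C_0 is given by ∂[p,q] = [q] − [p].
The 7×9 boundary matrix has rank 6 and Smith normal form diag(1,1,1,1,1,1).

Now H_k = ker ∂_k / im ∂_{k+1}, so:

  H_0: rank C_0 − rank ∂_1 = 7 − 6 = 1, and the invariant factors of ∂_1 are all 1, so H_0 = Z.
  H_1: rank ker ∂_1 − rank ∂_2 = (9 − 6) − 0 = 3, and there is no ∂_2, so H_1 = Z^3.

(K is a triangulation of a wedge of 3 circles.)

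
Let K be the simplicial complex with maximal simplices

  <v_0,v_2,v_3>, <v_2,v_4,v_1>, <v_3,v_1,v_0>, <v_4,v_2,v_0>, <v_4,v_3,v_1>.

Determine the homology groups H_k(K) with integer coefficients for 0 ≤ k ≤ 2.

H_0 = Z,  H_1 = Z,  H_2 = 0.

We work with the vertex ordering v_0 < v_1 < v_2 < v_3 < v_4. The simplices of K, each written with vertices in increasing order, are:

  0-simplices (5): [v_0], [v_1], [v_2], [v_3], [v_4]
  1-simplices (10): [v_0,v_1], [v_0,v_2], [v_0,v_3], [v_0,v_4], [v_1,v_2], [v_1,v_3], [v_1,v_4], [v_2,v_3], [v_2,v_4], [v_3,v_4]
  2-simplices (5): [v_0,v_1,v_3], [v_0,v_2,v_3], [v_0,v_2,v_4], [v_1,v_2,v_4], [v_1,v_3,v_4]

giving chain groups C_0 ≅ Z^5, C_1 ≅ Z^10, C_2 ≅ Z^5.

∂_1: C_1 → C_0 is given by ∂[p,q] = [q] − [p]. For instance
  ∂[v_0,v_3] = [v_3] − [v_0].
The 5×10 boundary matrix has rank 4 and Smith normal form diag(1,1,1,1).

∂_2: C_2 → C_1 sends each 2-simplex [p,q,r] to [q,r] − [p,r] + [p,q]. For instance
  ∂[v_1,v_2,v_4] = [v_2,v_4] − [v_1,v_4] + [v_1,v_2],
  ∂[v_0,v_2,v_3] = [v_2,v_3] − [v_0,v_3] + [v_0,v_2].
The 10×5 boundary matrix has rank 5 and Smith normal form diag(1,1,1,1,1).

Computing H_k = (kernel of ∂_k) / (image of ∂_{k+1}):

  H_0: rank C_0 − rank ∂_1 = 5 − 4 = 1, and the invariant factors of ∂_1 are all 1, so H_0 ≅ Z.
  H_1: rank ker ∂_1 − rank ∂_2 = (10 − 4) − 5 = 1, and the invariant factors of ∂_2 are all 1, so H_1 ≅ Z.
  H_2: rank ker ∂_2 − rank ∂_3 = (5 − 5) − 0 = 0, and there is no ∂_3, so H_2 ≅ 0.

As a check, the Euler characteristic is 5 − 10 + 5 = 0, which agrees with 1 − 1 + 0 = 0.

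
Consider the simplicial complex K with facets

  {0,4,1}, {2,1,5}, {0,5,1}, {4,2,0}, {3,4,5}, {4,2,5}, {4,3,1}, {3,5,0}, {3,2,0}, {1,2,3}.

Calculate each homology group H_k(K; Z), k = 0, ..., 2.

We work with the vertex ordering 0 < 1 < 2 < 3 < 4 < 5. The simplices of K, each written with vertices in increasing order, are:

  0-simplices (6): [0], [1], [2], [3], [4], [5]
  1-simplices (15): [0,1], [0,2], [0,3], [0,4], [0,5], [1,2], [1,3], [1,4], [1,5], [2,3], [2,4], [2,5], [3,4], [3,5], [4,5]
  2-simplices (10): [0,1,4], [0,1,5], [0,2,3], [0,2,4], [0,3,5], [1,2,3], [1,2,5], [1,3,4], [2,4,5], [3,4,5]

so the chain groups are C_0 ≅ Z^6, C_1 ≅ Z^15, C_2 ≅ Z^10.

Boundary ∂_1: C_1 → C_0 maps an edge to its endpoints' difference, ∂[p,q] = q − p. For instance
  ∂[0,3] = [3] − [0].
As a 6×15 matrix over Z this has rank 5, with invariant factors (1,1,1,1,1).

The boundary map ∂_2: C_2 → C_1 sends each 2-simplex [p,q,r] to [q,r] − [p,r] + [p,q]. For instance
  ∂[1,3,4] = [3,4] − [1,4] + [1,3],
  ∂[1,2,5] = [2,5] − [1,5] + [1,2].
The 15×10 boundary matrix has rank 10 and Smith normal form diag(1,1,1,1,1,1,1,1,1,2).

Now H_k = ker ∂_k / im ∂_{k+1}, so:

  H_0: rank C_0 − rank ∂_1 = 6 − 5 = 1, and the invariant factors of ∂_1 are all 1, so H_0 = Z.
  H_1: rank ker ∂_1 − rank ∂_2 = (15 − 5) − 10 = 0, and ∂_2 has invariant factor 2 > 1, so H_1 = Z/2.
  H_2: rank ker ∂_2 − rank ∂_3 = (10 − 10) − 0 = 0, and there is no ∂_3, so H_2 = 0.

H_0 = Z,  H_1 = Z/2,  H_2 = 0.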